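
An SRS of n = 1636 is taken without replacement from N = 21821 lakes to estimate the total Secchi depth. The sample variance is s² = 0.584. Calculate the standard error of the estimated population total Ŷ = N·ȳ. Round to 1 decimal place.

Var(Ŷ) = N²·Var(ȳ) = N²·(1 − n/N)·s²/n.
f = 1636/21821 = 0.07497365; Var(ȳ) = 0.92502635·0.584/1636 = 3.3020501 × 10^-4.
Var(Ŷ) = 21821² · (3.3020501 × 10^-4) = 157229.11.
SE(Ŷ) = √(157229.11) = 396.5.

396.5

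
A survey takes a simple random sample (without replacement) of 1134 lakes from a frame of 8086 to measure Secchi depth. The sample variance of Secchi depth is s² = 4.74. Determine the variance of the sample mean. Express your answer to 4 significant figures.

Under SRS without replacement, Var(ȳ) = (1 − f)·s²/n with f = n/N = 1134/8086 = 0.14024239.
Var(ȳ) = (1 − 0.14024239)·4.74/1134 = 0.85975761·0.0041798942 = 0.0035936958.

0.003594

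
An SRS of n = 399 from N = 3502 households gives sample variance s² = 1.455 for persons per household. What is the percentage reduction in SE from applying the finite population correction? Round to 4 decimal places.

f = n/N = 399/3502 = 0.11393489.
SE_no-fpc = √(s²/n) = 0.060387222; SE_fpc = √((1−f)s²/n) = 0.056843115.
Ratio = √(1−f) = 0.94131031. Reduction = 100·(1 − 0.94131031) = 5.8690%.

5.8690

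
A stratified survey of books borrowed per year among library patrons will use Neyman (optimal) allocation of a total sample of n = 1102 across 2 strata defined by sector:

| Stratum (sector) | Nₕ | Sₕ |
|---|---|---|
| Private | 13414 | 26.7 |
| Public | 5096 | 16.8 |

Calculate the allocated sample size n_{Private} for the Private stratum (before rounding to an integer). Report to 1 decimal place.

Neyman allocation: nₕ = n·NₕSₕ / Σⱼ NⱼSⱼ.
Σ NⱼSⱼ = 13414·26.7 + 5096·16.8 = 443766.6.
n_{Private} = 1102·13414·26.7 / 443766.6 = 889.4.

889.4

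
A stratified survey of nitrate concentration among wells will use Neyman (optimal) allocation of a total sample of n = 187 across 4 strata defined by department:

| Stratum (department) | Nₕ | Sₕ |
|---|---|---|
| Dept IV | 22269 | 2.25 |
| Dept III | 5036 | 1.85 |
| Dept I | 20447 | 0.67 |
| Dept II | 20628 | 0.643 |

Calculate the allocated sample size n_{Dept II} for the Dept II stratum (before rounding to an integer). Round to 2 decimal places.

Neyman allocation: nₕ = n·NₕSₕ / Σⱼ NⱼSⱼ.
Σ NⱼSⱼ = 22269·2.25 + 5036·1.85 + 20447·0.67 + 20628·0.643 = 86385.144.
n_{Dept II} = 187·20628·0.643 / 86385.144 = 28.71.

28.71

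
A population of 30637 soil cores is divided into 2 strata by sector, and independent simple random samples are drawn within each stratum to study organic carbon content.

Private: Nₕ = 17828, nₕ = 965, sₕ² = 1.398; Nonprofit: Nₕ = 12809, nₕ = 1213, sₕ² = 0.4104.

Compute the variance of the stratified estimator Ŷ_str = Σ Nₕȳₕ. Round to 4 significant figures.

Var(Ŷ_str) = Σₕ Nₕ²(1 − fₕ)sₕ²/nₕ.
Private: 17828²·(1 − 965/17828)·1.398/965 = 435529.25.
Nonprofit: 12809²·(1 − 1213/12809)·0.4104/1213 = 50253.925.
Sum = 485783.18.

485800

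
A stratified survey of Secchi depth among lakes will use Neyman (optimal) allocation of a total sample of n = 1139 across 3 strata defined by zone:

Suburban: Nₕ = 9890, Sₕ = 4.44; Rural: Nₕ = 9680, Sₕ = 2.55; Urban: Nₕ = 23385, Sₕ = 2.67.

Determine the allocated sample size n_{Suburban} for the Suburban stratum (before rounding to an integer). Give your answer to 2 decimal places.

Neyman allocation: nₕ = n·NₕSₕ / Σⱼ NⱼSⱼ.
Σ NⱼSⱼ = 9890·4.44 + 9680·2.55 + 23385·2.67 = 131033.55.
n_{Suburban} = 1139·9890·4.44 / 131033.55 = 381.70.

381.70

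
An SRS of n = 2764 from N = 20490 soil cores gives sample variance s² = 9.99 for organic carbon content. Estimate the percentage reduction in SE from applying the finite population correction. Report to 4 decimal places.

6.9890

f = n/N = 2764/20490 = 0.13489507.
SE_no-fpc = √(s²/n) = 0.060119274; SE_fpc = √((1−f)s²/n) = 0.055917548.
Ratio = √(1−f) = 0.93011017. Reduction = 100·(1 − 0.93011017) = 6.9890%.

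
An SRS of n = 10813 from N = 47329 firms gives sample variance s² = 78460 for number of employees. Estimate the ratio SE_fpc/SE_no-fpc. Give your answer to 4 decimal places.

f = n/N = 10813/47329 = 0.22846458.
SE_no-fpc = √(s²/n) = 2.6937113; SE_fpc = √((1−f)s²/n) = 2.3660776.
Ratio = √(1−f) = 0.87837089.

0.8784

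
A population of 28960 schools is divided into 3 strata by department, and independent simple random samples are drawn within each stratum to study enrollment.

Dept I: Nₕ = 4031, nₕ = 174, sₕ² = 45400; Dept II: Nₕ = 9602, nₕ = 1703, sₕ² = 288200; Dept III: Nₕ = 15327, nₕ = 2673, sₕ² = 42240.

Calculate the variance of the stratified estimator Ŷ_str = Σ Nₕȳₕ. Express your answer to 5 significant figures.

1.9957 × 10^10

Var(Ŷ_str) = Σₕ Nₕ²(1 − fₕ)sₕ²/nₕ.
Dept I: 4031²·(1 − 174/4031)·45400/174 = 4.056664 × 10^9.
Dept II: 9602²·(1 − 1703/9602)·288200/1703 = 1.283551 × 10^10.
Dept III: 15327²·(1 − 2673/15327)·42240/2673 = 3.064855 × 10^9.
Sum = 1.9957029 × 10^10.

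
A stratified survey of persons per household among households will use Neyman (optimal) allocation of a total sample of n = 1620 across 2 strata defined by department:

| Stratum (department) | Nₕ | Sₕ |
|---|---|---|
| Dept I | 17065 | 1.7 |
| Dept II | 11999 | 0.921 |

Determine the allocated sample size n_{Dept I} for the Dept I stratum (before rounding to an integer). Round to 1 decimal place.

Neyman allocation: nₕ = n·NₕSₕ / Σⱼ NⱼSⱼ.
Σ NⱼSⱼ = 17065·1.7 + 11999·0.921 = 40061.579.
n_{Dept I} = 1620·17065·1.7 / 40061.579 = 1173.1.

1173.1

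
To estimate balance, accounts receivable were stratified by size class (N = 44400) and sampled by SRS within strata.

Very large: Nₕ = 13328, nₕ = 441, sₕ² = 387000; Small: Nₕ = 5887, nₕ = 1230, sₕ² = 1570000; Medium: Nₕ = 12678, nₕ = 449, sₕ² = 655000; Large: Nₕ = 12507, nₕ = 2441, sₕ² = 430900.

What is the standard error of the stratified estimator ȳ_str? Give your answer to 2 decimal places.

Var(ȳ_str) = Σₕ Wₕ²(1 − fₕ)sₕ²/nₕ with Wₕ = Nₕ/N, N = 44400.
Very large: Wₕ = 0.30018018; term = 0.30018018²·(1 − 0.03308824)·387000/441 = 76.458055.
Small: Wₕ = 0.13259009; term = 0.13259009²·(1 − 0.20893494)·1570000/1230 = 17.751247.
Medium: Wₕ = 0.28554054; term = 0.28554054²·(1 − 0.03541568)·655000/449 = 114.72834.
Large: Wₕ = 0.28168919; term = 0.28168919²·(1 − 0.19517070)·430900/2441 = 11.273346.
Sum = 220.21099.
SE = √(220.21099) = 14.84.

14.84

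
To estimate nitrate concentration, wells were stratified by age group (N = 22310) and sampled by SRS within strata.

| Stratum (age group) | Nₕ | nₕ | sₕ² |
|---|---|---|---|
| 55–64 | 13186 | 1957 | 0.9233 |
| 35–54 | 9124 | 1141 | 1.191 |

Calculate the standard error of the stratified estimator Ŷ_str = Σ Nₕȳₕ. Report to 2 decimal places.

381.95

Var(Ŷ_str) = Σₕ Nₕ²(1 − fₕ)sₕ²/nₕ.
55–64: 13186²·(1 − 1957/13186)·0.9233/1957 = 69856.394.
35–54: 9124²·(1 − 1141/9124)·1.191/1141 = 76028.693.
Sum = 145885.09.
SE = √(145885.09) = 381.95.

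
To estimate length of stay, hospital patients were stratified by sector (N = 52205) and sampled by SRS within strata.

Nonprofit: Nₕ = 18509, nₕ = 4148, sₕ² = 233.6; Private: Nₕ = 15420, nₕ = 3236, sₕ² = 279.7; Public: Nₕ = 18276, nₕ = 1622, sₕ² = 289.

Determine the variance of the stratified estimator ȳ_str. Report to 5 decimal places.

0.03135

Var(ȳ_str) = Σₕ Wₕ²(1 − fₕ)sₕ²/nₕ with Wₕ = Nₕ/N, N = 52205.
Nonprofit: Wₕ = 0.35454458; term = 0.35454458²·(1 − 0.22410719)·233.6/4148 = 0.0054925944.
Private: Wₕ = 0.29537401; term = 0.29537401²·(1 − 0.20985733)·279.7/3236 = 0.0059584599.
Public: Wₕ = 0.35008141; term = 0.35008141²·(1 − 0.08875027)·289/1622 = 0.019898599.
Sum = 0.031349653.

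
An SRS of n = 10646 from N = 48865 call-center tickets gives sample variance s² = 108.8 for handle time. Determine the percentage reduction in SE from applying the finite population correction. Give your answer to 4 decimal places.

11.5616

f = n/N = 10646/48865 = 0.21786555.
SE_no-fpc = √(s²/n) = 0.10109303; SE_fpc = √((1−f)s²/n) = 0.089405024.
Ratio = √(1−f) = 0.88438366. Reduction = 100·(1 − 0.88438366) = 11.5616%.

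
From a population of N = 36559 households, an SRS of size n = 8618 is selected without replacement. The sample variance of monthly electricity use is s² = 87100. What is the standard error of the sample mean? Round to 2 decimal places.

Under SRS without replacement, Var(ȳ) = (1 − f)·s²/n with f = n/N = 8618/36559 = 0.23572855.
Var(ȳ) = (1 − 0.23572855)·87100/8618 = 0.76427145·10.106753 = 7.724303.
SE(ȳ) = √(7.724303) = 2.78.

2.78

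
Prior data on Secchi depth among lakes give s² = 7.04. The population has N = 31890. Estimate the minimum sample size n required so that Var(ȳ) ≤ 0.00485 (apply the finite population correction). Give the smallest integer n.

Without fpc, n₀ = s²/D = 7.04/0.00485 = 1451.5464.
With fpc, (1 − n/N)·s²/n ≤ D requires n ≥ n₀/(1 + n₀/N) = 1451.5464/(1 + 1451.5464/31890) = 1388.3524.
Rounding up, n = 1389.

1389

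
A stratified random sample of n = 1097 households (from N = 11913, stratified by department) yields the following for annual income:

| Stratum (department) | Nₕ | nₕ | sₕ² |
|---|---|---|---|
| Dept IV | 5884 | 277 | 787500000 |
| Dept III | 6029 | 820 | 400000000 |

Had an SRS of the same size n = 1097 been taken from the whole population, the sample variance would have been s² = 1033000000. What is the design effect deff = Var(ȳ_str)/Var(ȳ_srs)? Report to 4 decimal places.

Var(ȳ_str) = Σ Wₕ²(1−fₕ)sₕ²/nₕ with Wₕ = Nₕ/11913:
  Dept IV: (5884/11913)²·(1−277/5884)·787500000/277 = 660893.88
  Dept III: (6029/11913)²·(1−820/6029)·400000000/820 = 107945.24
  → Var(ȳ_str) = 768839.12.
Var(ȳ_srs) = (1 − 1097/11913)·1033000000/1097 = 854947.07.
deff = 768839.12 / 854947.07 = 0.8993.

0.8993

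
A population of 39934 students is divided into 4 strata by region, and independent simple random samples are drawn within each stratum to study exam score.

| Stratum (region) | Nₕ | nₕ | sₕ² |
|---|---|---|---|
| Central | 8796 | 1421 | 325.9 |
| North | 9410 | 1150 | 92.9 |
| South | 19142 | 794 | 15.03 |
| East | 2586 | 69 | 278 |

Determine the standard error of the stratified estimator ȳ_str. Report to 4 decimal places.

Var(ȳ_str) = Σₕ Wₕ²(1 − fₕ)sₕ²/nₕ with Wₕ = Nₕ/N, N = 39934.
Central: Wₕ = 0.22026343; term = 0.22026343²·(1 − 0.16155070)·325.9/1421 = 0.009329361.
North: Wₕ = 0.23563880; term = 0.23563880²·(1 − 0.12221041)·92.9/1150 = 0.0039373309.
South: Wₕ = 0.47934091; term = 0.47934091²·(1 − 0.04147947)·15.03/794 = 0.0041689712.
East: Wₕ = 0.06475685; term = 0.06475685²·(1 − 0.02668213)·278/69 = 0.016444543.
Sum = 0.033880206.
SE = √(0.033880206) = 0.1841.

0.1841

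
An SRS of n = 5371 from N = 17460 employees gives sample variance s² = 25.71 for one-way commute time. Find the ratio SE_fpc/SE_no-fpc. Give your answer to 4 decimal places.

0.8321

f = n/N = 5371/17460 = 0.30761741.
SE_no-fpc = √(s²/n) = 0.069186835; SE_fpc = √((1−f)s²/n) = 0.05757004.
Ratio = √(1−f) = 0.83209530.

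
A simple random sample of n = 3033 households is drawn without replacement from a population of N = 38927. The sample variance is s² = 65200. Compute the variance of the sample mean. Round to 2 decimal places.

Under SRS without replacement, Var(ȳ) = (1 − f)·s²/n with f = n/N = 3033/38927 = 0.07791507.
Var(ȳ) = (1 − 0.07791507)·65200/3033 = 0.92208493·21.496868 = 19.821938.

19.82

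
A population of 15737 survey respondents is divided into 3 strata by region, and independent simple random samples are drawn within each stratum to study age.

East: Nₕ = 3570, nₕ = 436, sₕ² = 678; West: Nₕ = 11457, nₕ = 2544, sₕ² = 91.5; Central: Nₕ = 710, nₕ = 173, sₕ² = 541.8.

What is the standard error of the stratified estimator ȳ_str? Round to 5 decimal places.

0.29984

Var(ȳ_str) = Σₕ Wₕ²(1 − fₕ)sₕ²/nₕ with Wₕ = Nₕ/N, N = 15737.
East: Wₕ = 0.22685391; term = 0.22685391²·(1 − 0.12212885)·678/436 = 0.070253267.
West: Wₕ = 0.72802948; term = 0.72802948²·(1 − 0.22204766)·91.5/2544 = 0.01483047.
Central: Wₕ = 0.04511660; term = 0.04511660²·(1 − 0.24366197)·541.8/173 = 0.0048214941.
Sum = 0.089905231.
SE = √(0.089905231) = 0.29984.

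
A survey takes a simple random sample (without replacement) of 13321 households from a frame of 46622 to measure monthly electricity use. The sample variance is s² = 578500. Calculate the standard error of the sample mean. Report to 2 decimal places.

5.57

Under SRS without replacement, Var(ȳ) = (1 − f)·s²/n with f = n/N = 13321/46622 = 0.28572348.
Var(ȳ) = (1 − 0.28572348)·578500/13321 = 0.71427652·43.427671 = 31.019366.
SE(ȳ) = √(31.019366) = 5.57.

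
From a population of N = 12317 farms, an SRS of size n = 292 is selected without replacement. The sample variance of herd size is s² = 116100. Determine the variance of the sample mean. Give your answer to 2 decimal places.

388.18

Under SRS without replacement, Var(ȳ) = (1 − f)·s²/n with f = n/N = 292/12317 = 0.02370707.
Var(ȳ) = (1 − 0.02370707)·116100/292 = 0.97629293·397.60274 = 388.17674.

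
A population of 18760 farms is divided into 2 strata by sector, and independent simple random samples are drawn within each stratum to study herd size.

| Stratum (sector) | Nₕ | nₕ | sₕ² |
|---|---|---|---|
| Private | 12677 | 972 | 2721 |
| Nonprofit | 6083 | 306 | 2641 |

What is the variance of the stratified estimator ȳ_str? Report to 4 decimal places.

Var(ȳ_str) = Σₕ Wₕ²(1 − fₕ)sₕ²/nₕ with Wₕ = Nₕ/N, N = 18760.
Private: Wₕ = 0.67574627; term = 0.67574627²·(1 − 0.07667429)·2721/972 = 1.1802786.
Nonprofit: Wₕ = 0.32425373; term = 0.32425373²·(1 − 0.05030413)·2641/306 = 0.86179008.
Sum = 2.0420687.

2.0421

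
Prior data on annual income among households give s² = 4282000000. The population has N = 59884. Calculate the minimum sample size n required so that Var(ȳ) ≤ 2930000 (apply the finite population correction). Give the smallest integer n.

1427

Without fpc, n₀ = s²/D = 4282000000/2930000 = 1461.4334.
With fpc, (1 − n/N)·s²/n ≤ D requires n ≥ n₀/(1 + n₀/N) = 1461.4334/(1 + 1461.4334/59884) = 1426.6176.
Rounding up, n = 1427.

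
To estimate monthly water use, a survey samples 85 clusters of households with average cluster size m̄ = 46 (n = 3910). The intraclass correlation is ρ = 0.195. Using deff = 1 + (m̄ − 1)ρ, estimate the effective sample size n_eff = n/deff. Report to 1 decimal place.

deff = 1 + (46 − 1)·0.195 = 1 + 8.775 = 9.775.
n_eff = 3910 / 9.775 = 400.0.

400.0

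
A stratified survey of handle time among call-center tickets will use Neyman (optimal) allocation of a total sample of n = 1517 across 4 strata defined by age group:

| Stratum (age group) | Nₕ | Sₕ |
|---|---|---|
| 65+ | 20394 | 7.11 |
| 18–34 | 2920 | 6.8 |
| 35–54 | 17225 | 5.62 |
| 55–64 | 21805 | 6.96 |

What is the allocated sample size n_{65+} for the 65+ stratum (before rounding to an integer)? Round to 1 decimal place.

Neyman allocation: nₕ = n·NₕSₕ / Σⱼ NⱼSⱼ.
Σ NⱼSⱼ = 20394·7.11 + 2920·6.8 + 17225·5.62 + 21805·6.96 = 413424.64.
n_{65+} = 1517·20394·7.11 / 413424.64 = 532.1.

532.1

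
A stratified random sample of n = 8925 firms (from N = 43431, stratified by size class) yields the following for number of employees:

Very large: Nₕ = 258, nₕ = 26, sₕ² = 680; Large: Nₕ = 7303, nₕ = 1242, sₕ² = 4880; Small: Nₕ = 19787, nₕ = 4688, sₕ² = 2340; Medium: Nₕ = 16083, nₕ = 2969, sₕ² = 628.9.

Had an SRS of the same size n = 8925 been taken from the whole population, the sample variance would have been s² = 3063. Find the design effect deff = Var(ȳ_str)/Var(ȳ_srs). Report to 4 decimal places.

0.7180

Var(ȳ_str) = Σ Wₕ²(1−fₕ)sₕ²/nₕ with Wₕ = Nₕ/43431:
  Very large: (258/43431)²·(1−26/258)·680/26 = 8.2993408 × 10^-4
  Large: (7303/43431)²·(1−1242/7303)·4880/1242 = 0.092202809
  Small: (19787/43431)²·(1−4688/19787)·2340/4688 = 0.079059986
  Medium: (16083/43431)²·(1−2969/16083)·628.9/2969 = 0.023685032
  → Var(ȳ_str) = 0.19577776.
Var(ȳ_srs) = (1 − 8925/43431)·3063/8925 = 0.27266762.
deff = 0.19577776 / 0.27266762 = 0.7180.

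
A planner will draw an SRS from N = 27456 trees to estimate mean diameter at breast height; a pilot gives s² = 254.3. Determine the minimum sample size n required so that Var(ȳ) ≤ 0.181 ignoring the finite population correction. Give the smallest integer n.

1405

Without fpc, n₀ = s²/D = 254.3/0.181 = 1404.9724.
Rounding up, n = 1405.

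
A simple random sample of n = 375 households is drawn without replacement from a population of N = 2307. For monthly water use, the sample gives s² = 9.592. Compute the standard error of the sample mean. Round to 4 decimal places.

0.1464

Under SRS without replacement, Var(ȳ) = (1 − f)·s²/n with f = n/N = 375/2307 = 0.16254876.
Var(ȳ) = (1 − 0.16254876)·9.592/375 = 0.83745124·0.025578667 = 0.021420886.
SE(ȳ) = √(0.021420886) = 0.1464.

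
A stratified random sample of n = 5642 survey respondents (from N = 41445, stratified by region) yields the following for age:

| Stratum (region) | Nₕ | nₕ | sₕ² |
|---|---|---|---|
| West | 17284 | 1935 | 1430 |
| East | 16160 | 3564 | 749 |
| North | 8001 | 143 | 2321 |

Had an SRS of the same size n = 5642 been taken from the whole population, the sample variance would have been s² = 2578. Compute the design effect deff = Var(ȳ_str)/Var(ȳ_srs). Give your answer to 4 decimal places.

Var(ȳ_str) = Σ Wₕ²(1−fₕ)sₕ²/nₕ with Wₕ = Nₕ/41445:
  West: (17284/41445)²·(1−1935/17284)·1430/1935 = 0.11413928
  East: (16160/41445)²·(1−3564/16160)·749/3564 = 0.024904272
  North: (8001/41445)²·(1−143/8001)·2321/143 = 0.59408845
  → Var(ȳ_str) = 0.733132.
Var(ȳ_srs) = (1 − 5642/41445)·2578/5642 = 0.39472725.
deff = 0.733132 / 0.39472725 = 1.8573.

1.8573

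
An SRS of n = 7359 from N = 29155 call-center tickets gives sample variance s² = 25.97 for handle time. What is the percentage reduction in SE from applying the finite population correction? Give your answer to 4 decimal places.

f = n/N = 7359/29155 = 0.25240954.
SE_no-fpc = √(s²/n) = 0.059405489; SE_fpc = √((1−f)s²/n) = 0.051363954.
Ratio = √(1−f) = 0.86463314. Reduction = 100·(1 − 0.86463314) = 13.5367%.

13.5367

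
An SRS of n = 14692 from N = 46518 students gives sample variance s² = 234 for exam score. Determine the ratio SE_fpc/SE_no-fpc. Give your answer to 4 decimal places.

f = n/N = 14692/46518 = 0.31583473.
SE_no-fpc = √(s²/n) = 0.12620236; SE_fpc = √((1−f)s²/n) = 0.10438738.
Ratio = √(1−f) = 0.82714283.

0.8271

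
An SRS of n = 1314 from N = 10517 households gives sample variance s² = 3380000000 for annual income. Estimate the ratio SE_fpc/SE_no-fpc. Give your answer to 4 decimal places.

f = n/N = 1314/10517 = 0.12494057.
SE_no-fpc = √(s²/n) = 1603.8386; SE_fpc = √((1−f)s²/n) = 1500.3046.
Ratio = √(1−f) = 0.93544611.

0.9354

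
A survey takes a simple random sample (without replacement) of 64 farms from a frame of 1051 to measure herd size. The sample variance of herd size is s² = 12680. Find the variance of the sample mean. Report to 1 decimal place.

186.1

Under SRS without replacement, Var(ȳ) = (1 − f)·s²/n with f = n/N = 64/1051 = 0.06089439.
Var(ȳ) = (1 − 0.06089439)·12680/64 = 0.93910561·198.125 = 186.0603.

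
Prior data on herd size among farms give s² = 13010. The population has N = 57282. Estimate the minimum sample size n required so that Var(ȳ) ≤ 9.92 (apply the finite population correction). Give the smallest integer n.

Without fpc, n₀ = s²/D = 13010/9.92 = 1311.4919.
With fpc, (1 − n/N)·s²/n ≤ D requires n ≥ n₀/(1 + n₀/N) = 1311.4919/(1 + 1311.4919/57282) = 1282.1369.
Rounding up, n = 1283.

1283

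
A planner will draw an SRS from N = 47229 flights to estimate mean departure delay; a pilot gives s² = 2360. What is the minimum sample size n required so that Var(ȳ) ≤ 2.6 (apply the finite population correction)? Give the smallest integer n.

Without fpc, n₀ = s²/D = 2360/2.6 = 907.6923.
With fpc, (1 − n/N)·s²/n ≤ D requires n ≥ n₀/(1 + n₀/N) = 907.6923/(1 + 907.6923/47229) = 890.5763.
Rounding up, n = 891.

891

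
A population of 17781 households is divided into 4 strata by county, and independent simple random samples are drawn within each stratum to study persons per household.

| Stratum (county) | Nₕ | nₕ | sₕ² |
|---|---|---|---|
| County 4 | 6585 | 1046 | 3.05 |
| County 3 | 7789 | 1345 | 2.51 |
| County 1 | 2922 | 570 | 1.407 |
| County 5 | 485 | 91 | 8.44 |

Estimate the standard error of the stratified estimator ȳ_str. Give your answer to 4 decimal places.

0.0272

Var(ȳ_str) = Σₕ Wₕ²(1 − fₕ)sₕ²/nₕ with Wₕ = Nₕ/N, N = 17781.
County 4: Wₕ = 0.37033913; term = 0.37033913²·(1 − 0.15884586)·3.05/1046 = 3.3638989 × 10^-4.
County 3: Wₕ = 0.43805185; term = 0.43805185²·(1 − 0.17267942)·2.51/1345 = 2.9626224 × 10^-4.
County 1: Wₕ = 0.16433271; term = 0.16433271²·(1 − 0.19507187)·1.407/570 = 5.3656755 × 10^-5.
County 5: Wₕ = 0.02727631; term = 0.02727631²·(1 − 0.18762887)·8.44/91 = 5.6056587 × 10^-5.
Sum = 7.4236547 × 10^-4.
SE = √(7.4236547 × 10^-4) = 0.0272.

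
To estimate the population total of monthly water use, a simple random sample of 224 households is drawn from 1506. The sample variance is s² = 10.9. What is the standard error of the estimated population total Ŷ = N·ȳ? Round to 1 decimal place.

306.5

Var(Ŷ) = N²·Var(ȳ) = N²·(1 − n/N)·s²/n.
f = 224/1506 = 0.14873838; Var(ȳ) = 0.85126162·10.9/224 = 0.041422998.
Var(Ŷ) = 1506² · 0.041422998 = 93948.851.
SE(Ŷ) = √(93948.851) = 306.5.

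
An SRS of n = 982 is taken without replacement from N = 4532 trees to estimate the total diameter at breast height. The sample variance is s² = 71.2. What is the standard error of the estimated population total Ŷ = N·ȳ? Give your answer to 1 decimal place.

Var(Ŷ) = N²·Var(ȳ) = N²·(1 − n/N)·s²/n.
f = 982/4532 = 0.21668138; Var(ȳ) = 0.78331862·71.2/982 = 0.056794589.
Var(Ŷ) = 4532² · 0.056794589 = 1.1665054 × 10^6.
SE(Ŷ) = √(1.1665054 × 10^6) = 1080.0.

1080.0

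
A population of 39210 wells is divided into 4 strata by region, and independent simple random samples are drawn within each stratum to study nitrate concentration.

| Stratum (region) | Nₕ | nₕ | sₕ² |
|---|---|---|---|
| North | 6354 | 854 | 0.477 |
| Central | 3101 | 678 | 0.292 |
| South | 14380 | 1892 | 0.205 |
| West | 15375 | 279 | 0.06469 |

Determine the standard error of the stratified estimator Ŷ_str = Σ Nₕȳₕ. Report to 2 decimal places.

Var(Ŷ_str) = Σₕ Nₕ²(1 − fₕ)sₕ²/nₕ.
North: 6354²·(1 − 854/6354)·0.477/854 = 19519.577.
Central: 3101²·(1 − 678/3101)·0.292/678 = 3235.9987.
South: 14380²·(1 − 1892/14380)·0.205/1892 = 19457.386.
West: 15375²·(1 − 279/15375)·0.06469/279 = 53815.82.
Sum = 96028.782.
SE = √(96028.782) = 309.89.

309.89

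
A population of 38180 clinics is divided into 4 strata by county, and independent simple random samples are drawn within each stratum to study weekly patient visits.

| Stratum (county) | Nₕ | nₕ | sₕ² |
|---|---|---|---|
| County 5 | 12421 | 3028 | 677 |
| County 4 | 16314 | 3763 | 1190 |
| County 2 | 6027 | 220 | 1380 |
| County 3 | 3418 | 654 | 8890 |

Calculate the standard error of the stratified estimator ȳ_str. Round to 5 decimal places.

Var(ȳ_str) = Σₕ Wₕ²(1 − fₕ)sₕ²/nₕ with Wₕ = Nₕ/N, N = 38180.
County 5: Wₕ = 0.32532740; term = 0.32532740²·(1 − 0.24378069)·677/3028 = 0.017894593.
County 4: Wₕ = 0.42729178; term = 0.42729178²·(1 − 0.23066078)·1190/3763 = 0.044420115.
County 2: Wₕ = 0.15785752; term = 0.15785752²·(1 − 0.03650241)·1380/220 = 0.15060437.
County 3: Wₕ = 0.08952331; term = 0.08952331²·(1 − 0.19133996)·8890/654 = 0.088097232.
Sum = 0.30101631.
SE = √(0.30101631) = 0.54865.

0.54865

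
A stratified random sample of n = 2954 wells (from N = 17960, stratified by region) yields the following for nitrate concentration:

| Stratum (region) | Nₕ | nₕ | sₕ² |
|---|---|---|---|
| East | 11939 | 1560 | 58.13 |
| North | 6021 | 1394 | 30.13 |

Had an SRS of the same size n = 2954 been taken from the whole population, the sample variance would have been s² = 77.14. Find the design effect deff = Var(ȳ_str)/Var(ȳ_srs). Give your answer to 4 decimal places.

Var(ȳ_str) = Σ Wₕ²(1−fₕ)sₕ²/nₕ with Wₕ = Nₕ/17960:
  East: (11939/17960)²·(1−1560/11939)·58.13/1560 = 0.014314841
  North: (6021/17960)²·(1−1394/6021)·30.13/1394 = 0.0018667743
  → Var(ȳ_str) = 0.016181615.
Var(ȳ_srs) = (1 − 2954/17960)·77.14/2954 = 0.021818644.
deff = 0.016181615 / 0.021818644 = 0.7416.

0.7416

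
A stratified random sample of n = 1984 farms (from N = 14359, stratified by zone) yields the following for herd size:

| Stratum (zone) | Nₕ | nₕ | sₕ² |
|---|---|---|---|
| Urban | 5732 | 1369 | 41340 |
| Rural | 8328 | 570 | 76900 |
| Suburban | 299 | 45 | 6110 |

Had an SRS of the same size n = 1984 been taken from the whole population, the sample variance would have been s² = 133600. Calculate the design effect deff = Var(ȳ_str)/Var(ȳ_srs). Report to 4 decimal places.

Var(ȳ_str) = Σ Wₕ²(1−fₕ)sₕ²/nₕ with Wₕ = Nₕ/14359:
  Urban: (5732/14359)²·(1−1369/5732)·41340/1369 = 3.6627732
  Rural: (8328/14359)²·(1−570/8328)·76900/570 = 42.27597
  Suburban: (299/14359)²·(1−45/299)·6110/45 = 0.050013265
  → Var(ȳ_str) = 45.988756.
Var(ȳ_srs) = (1 − 1984/14359)·133600/1984 = 58.034441.
deff = 45.988756 / 58.034441 = 0.7924.

0.7924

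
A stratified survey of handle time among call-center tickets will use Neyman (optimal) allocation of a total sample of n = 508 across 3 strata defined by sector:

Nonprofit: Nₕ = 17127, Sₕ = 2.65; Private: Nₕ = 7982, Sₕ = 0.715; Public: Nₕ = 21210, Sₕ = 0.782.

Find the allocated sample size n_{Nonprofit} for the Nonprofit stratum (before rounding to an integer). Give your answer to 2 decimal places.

340.67

Neyman allocation: nₕ = n·NₕSₕ / Σⱼ NⱼSⱼ.
Σ NⱼSⱼ = 17127·2.65 + 7982·0.715 + 21210·0.782 = 67679.9.
n_{Nonprofit} = 508·17127·2.65 / 67679.9 = 340.67.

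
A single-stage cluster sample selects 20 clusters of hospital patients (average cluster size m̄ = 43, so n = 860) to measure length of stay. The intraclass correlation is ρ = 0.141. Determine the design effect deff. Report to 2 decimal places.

6.92

deff = 1 + (43 − 1)·0.141 = 1 + 5.922 = 6.922.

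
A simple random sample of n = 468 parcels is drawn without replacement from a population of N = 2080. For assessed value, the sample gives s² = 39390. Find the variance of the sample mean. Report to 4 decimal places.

Under SRS without replacement, Var(ȳ) = (1 − f)·s²/n with f = n/N = 468/2080 = 0.22500000.
Var(ȳ) = (1 − 0.22500000)·39390/468 = 0.77500000·84.166667 = 65.229167.

65.2292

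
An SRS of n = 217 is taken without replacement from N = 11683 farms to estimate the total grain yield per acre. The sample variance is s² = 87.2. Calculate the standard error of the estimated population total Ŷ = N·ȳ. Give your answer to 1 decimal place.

Var(Ŷ) = N²·Var(ȳ) = N²·(1 − n/N)·s²/n.
f = 217/11683 = 0.01857400; Var(ȳ) = 0.98142600·87.2/217 = 0.39437948.
Var(Ŷ) = 11683² · 0.39437948 = 5.3829837 × 10^7.
SE(Ŷ) = √(5.3829837 × 10^7) = 7336.9.

7336.9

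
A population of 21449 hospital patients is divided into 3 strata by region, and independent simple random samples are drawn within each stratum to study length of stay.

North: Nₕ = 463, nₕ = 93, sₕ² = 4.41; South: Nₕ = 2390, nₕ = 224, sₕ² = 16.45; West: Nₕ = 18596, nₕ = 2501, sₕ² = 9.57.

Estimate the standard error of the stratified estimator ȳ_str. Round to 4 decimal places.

0.0577

Var(ȳ_str) = Σₕ Wₕ²(1 − fₕ)sₕ²/nₕ with Wₕ = Nₕ/N, N = 21449.
North: Wₕ = 0.02158609; term = 0.02158609²·(1 − 0.20086393)·4.41/93 = 1.7657298 × 10^-5.
South: Wₕ = 0.11142711; term = 0.11142711²·(1 − 0.09372385)·16.45/224 = 8.2634259 × 10^-4.
West: Wₕ = 0.86698681; term = 0.86698681²·(1 − 0.13449129)·9.57/2501 = 0.0024893999.
Sum = 0.0033333998.
SE = √(0.0033333998) = 0.0577.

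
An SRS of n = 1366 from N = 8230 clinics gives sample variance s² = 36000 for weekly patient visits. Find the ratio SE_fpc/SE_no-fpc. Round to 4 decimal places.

0.9132

f = n/N = 1366/8230 = 0.16597813.
SE_no-fpc = √(s²/n) = 5.1336458; SE_fpc = √((1−f)s²/n) = 4.6882917.
Ratio = √(1−f) = 0.91324798.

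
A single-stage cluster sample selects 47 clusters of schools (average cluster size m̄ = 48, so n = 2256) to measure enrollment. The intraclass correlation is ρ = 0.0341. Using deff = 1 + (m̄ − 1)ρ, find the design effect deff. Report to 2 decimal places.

2.60

deff = 1 + (48 − 1)·0.0341 = 1 + 1.6027 = 2.6027.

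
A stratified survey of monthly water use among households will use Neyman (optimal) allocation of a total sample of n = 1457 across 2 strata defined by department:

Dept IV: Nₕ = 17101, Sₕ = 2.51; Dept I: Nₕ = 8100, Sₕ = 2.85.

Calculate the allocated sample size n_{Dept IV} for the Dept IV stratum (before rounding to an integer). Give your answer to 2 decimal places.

Neyman allocation: nₕ = n·NₕSₕ / Σⱼ NⱼSⱼ.
Σ NⱼSⱼ = 17101·2.51 + 8100·2.85 = 66008.51.
n_{Dept IV} = 1457·17101·2.51 / 66008.51 = 947.45.

947.45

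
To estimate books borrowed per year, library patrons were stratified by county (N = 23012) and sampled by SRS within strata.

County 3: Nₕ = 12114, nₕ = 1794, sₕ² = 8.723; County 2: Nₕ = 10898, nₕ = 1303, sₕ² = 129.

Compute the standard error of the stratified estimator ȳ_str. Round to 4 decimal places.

Var(ȳ_str) = Σₕ Wₕ²(1 − fₕ)sₕ²/nₕ with Wₕ = Nₕ/N, N = 23012.
County 3: Wₕ = 0.52642100; term = 0.52642100²·(1 − 0.14809312)·8.723/1794 = 0.0011478945.
County 2: Wₕ = 0.47357900; term = 0.47357900²·(1 − 0.11956322)·129/1303 = 0.019549171.
Sum = 0.020697066.
SE = √(0.020697066) = 0.1439.

0.1439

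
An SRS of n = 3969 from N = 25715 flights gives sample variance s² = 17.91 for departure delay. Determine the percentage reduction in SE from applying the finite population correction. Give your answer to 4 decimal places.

8.0405

f = n/N = 3969/25715 = 0.15434571.
SE_no-fpc = √(s²/n) = 0.067174933; SE_fpc = √((1−f)s²/n) = 0.061773708.
Ratio = √(1−f) = 0.91959463. Reduction = 100·(1 − 0.91959463) = 8.0405%.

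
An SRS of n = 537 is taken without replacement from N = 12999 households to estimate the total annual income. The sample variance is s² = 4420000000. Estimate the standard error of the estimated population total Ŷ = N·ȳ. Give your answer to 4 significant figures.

Var(Ŷ) = N²·Var(ȳ) = N²·(1 − n/N)·s²/n.
f = 537/12999 = 0.04131087; Var(ȳ) = 0.95868913·4420000000/537 = 7.8908863 × 10^6.
Var(Ŷ) = 12999² · (7.8908863 × 10^6) = 1.3333546 × 10^15.
SE(Ŷ) = √(1.3333546 × 10^15) = 3.652 × 10^7.

3.652 × 10^7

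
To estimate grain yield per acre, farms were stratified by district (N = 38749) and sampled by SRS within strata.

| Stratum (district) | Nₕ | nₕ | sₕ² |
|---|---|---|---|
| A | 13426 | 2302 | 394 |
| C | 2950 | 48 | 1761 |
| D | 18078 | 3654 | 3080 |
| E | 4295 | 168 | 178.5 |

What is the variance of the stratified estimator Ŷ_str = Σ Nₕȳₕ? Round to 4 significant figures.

Var(Ŷ_str) = Σₕ Nₕ²(1 − fₕ)sₕ²/nₕ.
A: 13426²·(1 − 2302/13426)·394/2302 = 2.5562217 × 10^7.
C: 2950²·(1 − 48/2950)·1761/48 = 3.1407802 × 10^8.
D: 18078²·(1 − 3654/18078)·3080/3654 = 2.1979523 × 10^8.
E: 4295²·(1 − 168/4295)·178.5/168 = 1.8833307 × 10^7.
Sum = 5.7826877 × 10^8.

5.783 × 10^8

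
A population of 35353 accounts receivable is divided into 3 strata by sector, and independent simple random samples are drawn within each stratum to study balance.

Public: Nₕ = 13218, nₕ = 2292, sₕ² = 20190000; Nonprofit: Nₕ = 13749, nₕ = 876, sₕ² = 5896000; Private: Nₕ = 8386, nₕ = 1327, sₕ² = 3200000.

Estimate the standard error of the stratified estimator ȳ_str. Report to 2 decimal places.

Var(ȳ_str) = Σₕ Wₕ²(1 − fₕ)sₕ²/nₕ with Wₕ = Nₕ/N, N = 35353.
Public: Wₕ = 0.37388623; term = 0.37388623²·(1 − 0.17339991)·20190000/2292 = 1017.8789.
Nonprofit: Wₕ = 0.38890617; term = 0.38890617²·(1 − 0.06371372)·5896000/876 = 953.12904.
Private: Wₕ = 0.23720759; term = 0.23720759²·(1 − 0.15823992)·3200000/1327 = 114.21537.
Sum = 2085.2233.
SE = √(2085.2233) = 45.66.

45.66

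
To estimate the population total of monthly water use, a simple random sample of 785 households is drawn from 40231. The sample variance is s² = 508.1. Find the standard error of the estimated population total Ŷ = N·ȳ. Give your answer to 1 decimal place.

32049.5

Var(Ŷ) = N²·Var(ȳ) = N²·(1 − n/N)·s²/n.
f = 785/40231 = 0.01951232; Var(ȳ) = 0.98048768·508.1/785 = 0.63463158.
Var(Ŷ) = 40231² · 0.63463158 = 1.0271724 × 10^9.
SE(Ŷ) = √(1.0271724 × 10^9) = 32049.5.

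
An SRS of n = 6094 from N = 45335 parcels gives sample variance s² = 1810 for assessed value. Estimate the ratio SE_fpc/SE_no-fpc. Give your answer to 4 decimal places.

0.9304

f = n/N = 6094/45335 = 0.13442153.
SE_no-fpc = √(s²/n) = 0.54498941; SE_fpc = √((1−f)s²/n) = 0.50703891.
Ratio = √(1−f) = 0.93036470.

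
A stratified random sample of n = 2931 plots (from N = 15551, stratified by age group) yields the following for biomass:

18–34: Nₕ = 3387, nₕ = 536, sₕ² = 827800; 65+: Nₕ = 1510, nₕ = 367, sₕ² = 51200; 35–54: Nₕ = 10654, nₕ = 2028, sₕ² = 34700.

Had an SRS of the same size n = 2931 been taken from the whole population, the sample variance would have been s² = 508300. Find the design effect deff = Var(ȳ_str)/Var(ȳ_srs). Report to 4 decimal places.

0.4915

Var(ȳ_str) = Σ Wₕ²(1−fₕ)sₕ²/nₕ with Wₕ = Nₕ/15551:
  18–34: (3387/15551)²·(1−536/3387)·827800/536 = 61.667509
  65+: (1510/15551)²·(1−367/1510)·51200/367 = 0.99565856
  35–54: (10654/15551)²·(1−2028/10654)·34700/2028 = 6.5023004
  → Var(ȳ_str) = 69.165468.
Var(ȳ_srs) = (1 − 2931/15551)·508300/2931 = 140.73604.
deff = 69.165468 / 140.73604 = 0.4915.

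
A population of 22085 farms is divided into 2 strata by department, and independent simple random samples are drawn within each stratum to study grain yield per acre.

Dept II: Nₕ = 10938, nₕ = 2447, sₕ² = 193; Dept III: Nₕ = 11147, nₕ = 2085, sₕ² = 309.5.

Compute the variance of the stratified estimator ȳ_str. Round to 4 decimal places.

0.0458

Var(ȳ_str) = Σₕ Wₕ²(1 − fₕ)sₕ²/nₕ with Wₕ = Nₕ/N, N = 22085.
Dept II: Wₕ = 0.49526828; term = 0.49526828²·(1 − 0.22371549)·193/2447 = 0.015018456.
Dept III: Wₕ = 0.50473172; term = 0.50473172²·(1 − 0.18704584)·309.5/2085 = 0.030742689.
Sum = 0.045761145.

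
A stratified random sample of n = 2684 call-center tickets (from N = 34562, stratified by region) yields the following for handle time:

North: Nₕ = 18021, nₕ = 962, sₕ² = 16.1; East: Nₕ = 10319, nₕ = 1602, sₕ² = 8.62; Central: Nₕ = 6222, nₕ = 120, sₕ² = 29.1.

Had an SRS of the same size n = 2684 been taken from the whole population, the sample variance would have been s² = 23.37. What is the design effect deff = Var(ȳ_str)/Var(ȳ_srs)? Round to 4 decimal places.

1.5465

Var(ȳ_str) = Σ Wₕ²(1−fₕ)sₕ²/nₕ with Wₕ = Nₕ/34562:
  North: (18021/34562)²·(1−962/18021)·16.1/962 = 0.0043071057
  East: (10319/34562)²·(1−1602/10319)·8.62/1602 = 4.0518343 × 10^-4
  Central: (6222/34562)²·(1−120/6222)·29.1/120 = 0.0077075477
  → Var(ȳ_str) = 0.012419837.
Var(ȳ_srs) = (1 − 2684/34562)·23.37/2684 = 0.0080309774.
deff = 0.012419837 / 0.0080309774 = 1.5465.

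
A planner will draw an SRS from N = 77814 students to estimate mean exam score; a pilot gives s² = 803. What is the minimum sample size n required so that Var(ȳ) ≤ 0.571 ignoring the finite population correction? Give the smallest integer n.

1407

Without fpc, n₀ = s²/D = 803/0.571 = 1406.3047.
Rounding up, n = 1407.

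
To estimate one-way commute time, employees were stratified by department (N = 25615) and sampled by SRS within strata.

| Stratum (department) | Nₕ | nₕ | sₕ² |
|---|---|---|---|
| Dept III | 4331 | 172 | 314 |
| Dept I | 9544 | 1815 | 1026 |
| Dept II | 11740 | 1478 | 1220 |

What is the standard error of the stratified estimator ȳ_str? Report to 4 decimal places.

0.5150

Var(ȳ_str) = Σₕ Wₕ²(1 − fₕ)sₕ²/nₕ with Wₕ = Nₕ/N, N = 25615.
Dept III: Wₕ = 0.16908062; term = 0.16908062²·(1 − 0.03971369)·314/172 = 0.050117521.
Dept I: Wₕ = 0.37259418; term = 0.37259418²·(1 − 0.19017184)·1026/1815 = 0.063552955.
Dept II: Wₕ = 0.45832520; term = 0.45832520²·(1 − 0.12589438)·1220/1478 = 0.15156425.
Sum = 0.26523473.
SE = √(0.26523473) = 0.5150.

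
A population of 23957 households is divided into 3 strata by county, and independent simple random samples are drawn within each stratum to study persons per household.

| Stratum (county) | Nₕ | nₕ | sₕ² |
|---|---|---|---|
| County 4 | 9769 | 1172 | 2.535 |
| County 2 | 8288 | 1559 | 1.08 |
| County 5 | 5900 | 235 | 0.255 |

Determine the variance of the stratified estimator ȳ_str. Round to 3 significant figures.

Var(ȳ_str) = Σₕ Wₕ²(1 − fₕ)sₕ²/nₕ with Wₕ = Nₕ/N, N = 23957.
County 4: Wₕ = 0.40777226; term = 0.40777226²·(1 − 0.11997134)·2.535/1172 = 3.1650642 × 10^-4.
County 2: Wₕ = 0.34595317; term = 0.34595317²·(1 − 0.18810328)·1.08/1559 = 6.7315185 × 10^-5.
County 5: Wₕ = 0.24627458; term = 0.24627458²·(1 − 0.03983051)·0.255/235 = 6.3191604 × 10^-5.
Sum = 4.4701321 × 10^-4.

4.47 × 10^-4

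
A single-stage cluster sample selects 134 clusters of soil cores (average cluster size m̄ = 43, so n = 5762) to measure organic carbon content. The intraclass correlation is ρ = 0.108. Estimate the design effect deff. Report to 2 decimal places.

deff = 1 + (43 − 1)·0.108 = 1 + 4.536 = 5.536.

5.54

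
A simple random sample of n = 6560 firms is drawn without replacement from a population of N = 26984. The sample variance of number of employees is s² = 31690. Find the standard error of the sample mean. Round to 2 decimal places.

1.91

Under SRS without replacement, Var(ȳ) = (1 − f)·s²/n with f = n/N = 6560/26984 = 0.24310703.
Var(ȳ) = (1 − 0.24310703)·31690/6560 = 0.75689297·4.8307927 = 3.656393.
SE(ȳ) = √(3.656393) = 1.91.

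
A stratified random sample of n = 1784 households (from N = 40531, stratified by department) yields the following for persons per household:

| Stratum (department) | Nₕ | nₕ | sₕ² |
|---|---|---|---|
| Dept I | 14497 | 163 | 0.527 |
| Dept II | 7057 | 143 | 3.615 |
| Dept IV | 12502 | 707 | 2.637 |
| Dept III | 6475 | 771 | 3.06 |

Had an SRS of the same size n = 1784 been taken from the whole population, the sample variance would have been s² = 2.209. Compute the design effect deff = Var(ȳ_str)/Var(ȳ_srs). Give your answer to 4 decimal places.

1.3380

Var(ȳ_str) = Σ Wₕ²(1−fₕ)sₕ²/nₕ with Wₕ = Nₕ/40531:
  Dept I: (14497/40531)²·(1−163/14497)·0.527/163 = 4.0897232 × 10^-4
  Dept II: (7057/40531)²·(1−143/7057)·3.615/143 = 7.5083951 × 10^-4
  Dept IV: (12502/40531)²·(1−707/12502)·2.637/707 = 3.3480622 × 10^-4
  Dept III: (6475/40531)²·(1−771/6475)·3.06/771 = 8.9230166 × 10^-5
  → Var(ȳ_str) = 0.0015838482.
Var(ȳ_srs) = (1 − 1784/40531)·2.209/1784 = 0.0011837272.
deff = 0.0015838482 / 0.0011837272 = 1.3380.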